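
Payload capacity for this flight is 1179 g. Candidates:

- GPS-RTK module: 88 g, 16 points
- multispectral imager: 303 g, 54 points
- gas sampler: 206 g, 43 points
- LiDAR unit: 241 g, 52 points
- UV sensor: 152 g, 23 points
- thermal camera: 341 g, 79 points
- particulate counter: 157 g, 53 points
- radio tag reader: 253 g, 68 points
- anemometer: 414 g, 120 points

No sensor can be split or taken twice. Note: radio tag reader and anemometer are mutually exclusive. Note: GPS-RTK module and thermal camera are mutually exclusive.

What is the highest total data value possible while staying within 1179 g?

304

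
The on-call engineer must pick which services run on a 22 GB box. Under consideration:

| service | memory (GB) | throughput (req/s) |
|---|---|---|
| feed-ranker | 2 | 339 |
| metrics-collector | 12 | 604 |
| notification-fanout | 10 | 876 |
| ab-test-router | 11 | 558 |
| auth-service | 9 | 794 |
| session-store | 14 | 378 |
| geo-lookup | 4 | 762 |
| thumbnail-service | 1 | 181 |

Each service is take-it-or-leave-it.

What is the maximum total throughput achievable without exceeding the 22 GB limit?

A density-first pass picks feed-ranker + auth-service + geo-lookup + thumbnail-service — 2076 at 16 GB.
Dropping geo-lookup frees 4 GB; slotting in notification-fanout (10 GB) lifts the total to 2190 at 22 GB.
Runner-up feed-ranker + notification-fanout + geo-lookup + thumbnail-service tops out at 2158.

2190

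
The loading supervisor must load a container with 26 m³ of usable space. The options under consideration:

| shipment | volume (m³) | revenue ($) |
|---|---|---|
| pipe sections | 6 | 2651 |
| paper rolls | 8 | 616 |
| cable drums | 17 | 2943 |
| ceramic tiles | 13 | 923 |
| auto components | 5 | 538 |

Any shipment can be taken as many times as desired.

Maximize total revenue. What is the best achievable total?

Taking 4×pipe sections: 24 m³ used, 10604 in revenue.

10604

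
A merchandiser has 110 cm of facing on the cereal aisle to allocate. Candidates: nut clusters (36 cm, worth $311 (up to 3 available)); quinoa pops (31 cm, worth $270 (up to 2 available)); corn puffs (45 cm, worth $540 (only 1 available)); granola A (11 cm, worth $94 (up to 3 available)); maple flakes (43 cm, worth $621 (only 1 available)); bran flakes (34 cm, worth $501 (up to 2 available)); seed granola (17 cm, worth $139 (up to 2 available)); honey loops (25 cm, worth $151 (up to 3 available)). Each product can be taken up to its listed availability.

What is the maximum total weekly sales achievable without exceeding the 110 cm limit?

1404

A density-first pass picks quinoa pops + granola A + 2×bran flakes — 1366 at 110 cm.
The 65 cm tied up in quinoa pops and bran flakes is better spent on 2×granola A + maple flakes — total rises to 1404 (110 cm).
That's the maximum — no swap from here does better than 1404.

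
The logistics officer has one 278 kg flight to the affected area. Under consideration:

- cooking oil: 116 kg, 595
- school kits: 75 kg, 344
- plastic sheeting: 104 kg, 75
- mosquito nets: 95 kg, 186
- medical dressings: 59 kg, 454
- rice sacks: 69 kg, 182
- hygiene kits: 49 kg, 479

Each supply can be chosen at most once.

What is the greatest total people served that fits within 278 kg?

1528

Taking cooking oil + medical dressings + hygiene kits: 224 kg used, 1528 in people served.
Nothing else within 278 kg beats 1528.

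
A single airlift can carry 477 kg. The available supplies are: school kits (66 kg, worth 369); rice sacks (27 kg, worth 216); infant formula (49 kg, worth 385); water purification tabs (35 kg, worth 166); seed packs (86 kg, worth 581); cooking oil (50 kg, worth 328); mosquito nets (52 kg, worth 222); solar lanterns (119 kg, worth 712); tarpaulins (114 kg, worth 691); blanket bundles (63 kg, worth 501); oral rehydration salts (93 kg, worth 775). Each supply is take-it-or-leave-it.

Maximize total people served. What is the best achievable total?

3336

The ratio heuristic lands on school kits + rice sacks + infant formula + water purification tabs + seed packs + cooking oil + blanket bundles + oral rehydration salts (3321) but leaves 8 kg idle.
The 116 kg tied up in school kits and cooking oil is better spent on solar lanterns — total rises to 3336 (472 kg).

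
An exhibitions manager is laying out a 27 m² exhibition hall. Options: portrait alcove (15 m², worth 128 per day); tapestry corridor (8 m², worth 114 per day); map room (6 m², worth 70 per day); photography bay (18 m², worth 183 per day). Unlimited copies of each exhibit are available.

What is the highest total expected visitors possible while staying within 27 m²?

By expected visitors per m²: tapestry corridor 14.25, map room 11.67, photography bay 10.17 lead.
Best packing: 3×tapestry corridor — 24 m², 342 total.
That's the maximum — no swap from here does better than 342.

342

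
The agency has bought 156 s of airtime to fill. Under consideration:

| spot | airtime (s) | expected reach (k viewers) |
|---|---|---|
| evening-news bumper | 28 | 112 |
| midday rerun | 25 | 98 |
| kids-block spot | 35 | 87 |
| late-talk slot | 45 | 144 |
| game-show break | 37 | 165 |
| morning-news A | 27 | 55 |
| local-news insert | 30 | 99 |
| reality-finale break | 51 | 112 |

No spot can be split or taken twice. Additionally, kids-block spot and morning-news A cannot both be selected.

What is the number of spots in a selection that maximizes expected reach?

The maximum expected reach within 156 s is 561.
For example evening-news bumper + midday rerun + kids-block spot + game-show break + local-news insert achieves it, using 155 s.
Every optimal selection uses 5 spots.

5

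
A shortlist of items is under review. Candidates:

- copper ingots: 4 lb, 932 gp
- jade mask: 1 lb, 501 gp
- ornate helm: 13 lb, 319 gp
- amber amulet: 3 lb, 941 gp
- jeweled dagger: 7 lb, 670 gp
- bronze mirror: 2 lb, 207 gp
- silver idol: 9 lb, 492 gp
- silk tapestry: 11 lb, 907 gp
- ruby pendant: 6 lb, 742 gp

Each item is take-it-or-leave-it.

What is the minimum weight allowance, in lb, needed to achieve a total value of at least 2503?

10

Look for the lowest-weight combination reaching 2503.
copper ingots + jade mask + amber amulet + bronze mirror: 2581 value at 10 lb.
Below 10 lb the best achievable stays under 2503.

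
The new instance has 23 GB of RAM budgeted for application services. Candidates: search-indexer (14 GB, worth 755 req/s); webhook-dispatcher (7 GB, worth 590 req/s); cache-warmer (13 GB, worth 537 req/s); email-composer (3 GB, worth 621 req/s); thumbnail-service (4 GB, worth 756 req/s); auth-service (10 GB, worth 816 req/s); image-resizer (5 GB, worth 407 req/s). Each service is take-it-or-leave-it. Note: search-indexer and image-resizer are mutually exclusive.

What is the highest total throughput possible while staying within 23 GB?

Greedy by ratio would take webhook-dispatcher + email-composer + thumbnail-service + image-resizer: 19 GB used, total 2374.
Replace webhook-dispatcher with auth-service: the trade gains 226 net, giving 2600 at 22 GB.
Every other selection either busts 23 GB or breaks a pairing rule or fails to beat 2600.

2600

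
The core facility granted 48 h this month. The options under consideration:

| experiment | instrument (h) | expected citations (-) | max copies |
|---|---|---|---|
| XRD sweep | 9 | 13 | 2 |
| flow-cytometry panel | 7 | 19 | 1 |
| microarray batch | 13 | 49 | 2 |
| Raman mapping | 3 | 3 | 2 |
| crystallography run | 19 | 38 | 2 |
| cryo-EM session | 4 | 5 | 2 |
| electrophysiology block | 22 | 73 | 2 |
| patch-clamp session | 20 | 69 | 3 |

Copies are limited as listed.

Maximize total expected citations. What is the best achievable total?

171

By expected citations per h: microarray batch 3.77, patch-clamp session 3.45, electrophysiology block 3.32, flow-cytometry panel 2.71 lead.
A density-first pass picks 2×microarray batch + patch-clamp session — 167 at 46 h.
Dropping patch-clamp session frees 20 h; slotting in electrophysiology block (22 h) lifts the total to 171 at 48 h.
That's the maximum — no swap from here does better than 171.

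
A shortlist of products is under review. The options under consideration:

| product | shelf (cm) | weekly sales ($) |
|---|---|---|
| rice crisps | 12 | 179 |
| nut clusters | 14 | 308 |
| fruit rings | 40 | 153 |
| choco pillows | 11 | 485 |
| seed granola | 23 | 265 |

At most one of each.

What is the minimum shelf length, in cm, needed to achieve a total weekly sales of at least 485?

Need the lightest bundle worth ≥ 485.
Taking choco pillows gives 485 (≥ 485) for 11 cm.
No combination under 11 cm hits 485.

11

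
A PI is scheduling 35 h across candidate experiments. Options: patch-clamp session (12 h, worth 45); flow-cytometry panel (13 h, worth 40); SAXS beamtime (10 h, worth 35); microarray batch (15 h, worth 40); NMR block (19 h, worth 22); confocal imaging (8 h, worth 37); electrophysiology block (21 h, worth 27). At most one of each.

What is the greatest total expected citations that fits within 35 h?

122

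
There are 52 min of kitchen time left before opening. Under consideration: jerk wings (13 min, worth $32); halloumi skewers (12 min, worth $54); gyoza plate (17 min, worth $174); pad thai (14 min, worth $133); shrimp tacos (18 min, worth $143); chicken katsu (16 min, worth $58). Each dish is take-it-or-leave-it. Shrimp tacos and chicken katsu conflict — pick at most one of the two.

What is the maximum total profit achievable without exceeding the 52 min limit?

450

Taking gyoza plate + pad thai + shrimp tacos: 49 min used, 450 in profit.
Next best is halloumi skewers + gyoza plate + shrimp tacos at 371 (47 min) — short by 79.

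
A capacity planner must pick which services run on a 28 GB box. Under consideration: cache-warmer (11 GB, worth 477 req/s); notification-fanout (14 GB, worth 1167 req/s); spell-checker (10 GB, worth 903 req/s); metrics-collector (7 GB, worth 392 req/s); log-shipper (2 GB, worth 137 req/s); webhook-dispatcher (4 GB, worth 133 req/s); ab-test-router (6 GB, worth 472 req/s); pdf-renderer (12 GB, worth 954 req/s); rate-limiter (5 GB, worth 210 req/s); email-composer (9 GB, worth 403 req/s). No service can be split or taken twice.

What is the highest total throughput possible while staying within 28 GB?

2329

A density-first pass picks notification-fanout + spell-checker + log-shipper — 2207 at 26 GB.
The 16 GB tied up in notification-fanout and log-shipper is better spent on ab-test-router + pdf-renderer — total rises to 2329 (28 GB).
The closest alternative, notification-fanout + log-shipper + pdf-renderer, reaches only 2258.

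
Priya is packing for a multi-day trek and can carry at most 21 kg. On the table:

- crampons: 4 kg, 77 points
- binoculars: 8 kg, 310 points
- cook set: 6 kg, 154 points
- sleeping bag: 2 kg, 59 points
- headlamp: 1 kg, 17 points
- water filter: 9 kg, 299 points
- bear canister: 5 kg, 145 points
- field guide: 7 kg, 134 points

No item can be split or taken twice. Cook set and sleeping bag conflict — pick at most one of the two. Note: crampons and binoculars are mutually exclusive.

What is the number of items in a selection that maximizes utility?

4

Best achievable utility is 685.
For example binoculars + sleeping bag + headlamp + water filter achieves it, using 20 kg.
All optima have 4 items.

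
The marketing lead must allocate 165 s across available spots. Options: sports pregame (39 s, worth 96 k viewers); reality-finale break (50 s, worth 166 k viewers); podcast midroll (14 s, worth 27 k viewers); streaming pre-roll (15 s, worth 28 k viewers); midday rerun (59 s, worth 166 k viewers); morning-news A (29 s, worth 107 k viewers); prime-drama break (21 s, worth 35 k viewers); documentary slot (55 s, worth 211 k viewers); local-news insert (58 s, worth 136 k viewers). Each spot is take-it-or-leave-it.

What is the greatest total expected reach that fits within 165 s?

Density check — documentary slot 3.84, morning-news A 3.69, reality-finale break 3.32, midday rerun 2.81 are the best per s.
Greedy by ratio would take reality-finale break + podcast midroll + streaming pre-roll + morning-news A + documentary slot: 163 s used, total 539.
Replace podcast midroll and streaming pre-roll and morning-news A with midday rerun: the trade gains 4 net, giving 543 at 164 s.
Nothing else within 165 s beats 543.

543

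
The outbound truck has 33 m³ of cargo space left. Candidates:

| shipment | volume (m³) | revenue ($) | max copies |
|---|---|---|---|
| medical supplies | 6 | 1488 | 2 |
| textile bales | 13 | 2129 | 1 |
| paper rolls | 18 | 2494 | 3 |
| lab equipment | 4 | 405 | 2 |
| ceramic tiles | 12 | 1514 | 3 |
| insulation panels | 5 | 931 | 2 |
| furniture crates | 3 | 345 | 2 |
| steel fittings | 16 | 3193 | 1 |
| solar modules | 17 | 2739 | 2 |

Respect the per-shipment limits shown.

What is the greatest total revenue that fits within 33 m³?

7100

Ranking by ratio (revenue/m³): medical supplies 248.00, steel fittings 199.56, insulation panels 186.20.
Taking 2×medical supplies + insulation panels + steel fittings: 33 m³ used, 7100 in revenue.
That's the maximum — no swap from here does better than 7100.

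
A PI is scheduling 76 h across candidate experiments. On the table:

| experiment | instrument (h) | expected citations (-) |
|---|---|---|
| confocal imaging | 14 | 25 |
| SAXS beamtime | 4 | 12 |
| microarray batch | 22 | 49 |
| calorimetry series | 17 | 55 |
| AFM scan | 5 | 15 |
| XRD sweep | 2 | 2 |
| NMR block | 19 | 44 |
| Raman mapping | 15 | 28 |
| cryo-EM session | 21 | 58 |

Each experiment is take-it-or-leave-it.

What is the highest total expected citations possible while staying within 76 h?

197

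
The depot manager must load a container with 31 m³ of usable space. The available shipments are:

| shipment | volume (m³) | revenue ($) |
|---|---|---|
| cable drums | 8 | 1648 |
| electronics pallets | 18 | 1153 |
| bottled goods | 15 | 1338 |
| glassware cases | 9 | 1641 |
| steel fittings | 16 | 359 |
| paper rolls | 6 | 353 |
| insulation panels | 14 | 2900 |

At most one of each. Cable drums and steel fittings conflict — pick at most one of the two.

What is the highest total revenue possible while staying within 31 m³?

Cable drums + glassware cases + insulation panels uses 31 of the 31 m³ and totals 6189.
No other feasible combination exceeds 6189.

6189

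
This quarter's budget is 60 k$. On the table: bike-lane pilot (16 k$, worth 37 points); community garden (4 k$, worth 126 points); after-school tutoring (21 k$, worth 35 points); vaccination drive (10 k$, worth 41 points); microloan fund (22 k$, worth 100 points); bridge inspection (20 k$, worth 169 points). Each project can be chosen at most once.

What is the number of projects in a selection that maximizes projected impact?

Optimal total is 436.
community garden + vaccination drive + microloan fund + bridge inspection hits 436 at 56 k$.
Any selection reaching 436 contains exactly 4 projects.

4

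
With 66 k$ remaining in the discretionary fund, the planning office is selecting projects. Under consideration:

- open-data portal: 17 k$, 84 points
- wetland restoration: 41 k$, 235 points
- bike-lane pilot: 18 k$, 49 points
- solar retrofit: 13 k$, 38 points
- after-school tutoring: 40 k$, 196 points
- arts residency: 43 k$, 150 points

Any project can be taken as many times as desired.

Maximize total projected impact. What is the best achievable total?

Ranking by ratio (projected impact/k$): wetland restoration 5.73, open-data portal 4.94, after-school tutoring 4.90.
Best packing: open-data portal + wetland restoration — 58 k$, 319 total.
Nothing else within 66 k$ beats 319.

319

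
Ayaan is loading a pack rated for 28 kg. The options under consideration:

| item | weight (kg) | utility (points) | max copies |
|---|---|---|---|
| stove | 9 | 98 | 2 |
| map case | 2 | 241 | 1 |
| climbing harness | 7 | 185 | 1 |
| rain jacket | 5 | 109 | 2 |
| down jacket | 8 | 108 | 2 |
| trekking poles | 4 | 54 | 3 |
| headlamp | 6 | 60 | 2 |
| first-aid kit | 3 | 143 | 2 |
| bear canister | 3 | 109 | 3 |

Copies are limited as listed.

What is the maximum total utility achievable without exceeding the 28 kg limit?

1093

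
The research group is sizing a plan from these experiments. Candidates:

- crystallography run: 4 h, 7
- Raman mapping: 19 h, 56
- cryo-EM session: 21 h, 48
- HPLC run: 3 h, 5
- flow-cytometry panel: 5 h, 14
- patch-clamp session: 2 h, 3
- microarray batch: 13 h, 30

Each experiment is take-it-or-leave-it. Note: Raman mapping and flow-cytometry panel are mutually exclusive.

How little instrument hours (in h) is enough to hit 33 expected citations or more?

Need the lightest bundle worth ≥ 33.
Taking patch-clamp session + microarray batch gives 33 (≥ 33) for 15 h.
No combination under 15 h hits 33.

15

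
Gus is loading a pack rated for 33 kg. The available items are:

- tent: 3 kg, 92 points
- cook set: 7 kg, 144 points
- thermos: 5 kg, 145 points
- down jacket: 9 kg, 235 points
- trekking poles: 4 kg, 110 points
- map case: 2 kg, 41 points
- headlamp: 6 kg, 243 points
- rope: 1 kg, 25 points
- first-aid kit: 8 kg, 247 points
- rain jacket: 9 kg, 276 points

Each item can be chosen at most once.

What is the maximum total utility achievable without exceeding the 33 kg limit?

1046

The ratio heuristic lands on tent + thermos + headlamp + rope + first-aid kit + rain jacket (1028) but leaves 1 kg idle.
The 3 kg tied up in tent is better spent on trekking poles — total rises to 1046 (33 kg).
Every other selection either busts 33 kg or fails to beat 1046.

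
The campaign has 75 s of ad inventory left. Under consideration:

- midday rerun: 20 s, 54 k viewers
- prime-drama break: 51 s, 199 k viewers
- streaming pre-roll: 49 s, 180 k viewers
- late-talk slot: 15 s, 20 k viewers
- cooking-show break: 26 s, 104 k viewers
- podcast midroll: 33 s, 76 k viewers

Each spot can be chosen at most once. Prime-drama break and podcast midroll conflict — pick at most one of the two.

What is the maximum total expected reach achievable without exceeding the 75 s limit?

284

By expected reach per s: cooking-show break 4.00, prime-drama break 3.90, streaming pre-roll 3.67, midday rerun 2.70 lead.
Taking streaming pre-roll + cooking-show break: 75 s used, 284 in expected reach.
Next best is midday rerun + prime-drama break at 253 (71 s) — short by 31.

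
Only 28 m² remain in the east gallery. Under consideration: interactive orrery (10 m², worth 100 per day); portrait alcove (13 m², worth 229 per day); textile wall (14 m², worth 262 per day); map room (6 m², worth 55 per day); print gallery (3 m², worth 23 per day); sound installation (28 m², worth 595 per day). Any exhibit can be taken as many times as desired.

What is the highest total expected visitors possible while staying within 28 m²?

Best packing: sound installation — 28 m², 595 total.
Every other selection either busts 28 m² or fails to beat 595.

595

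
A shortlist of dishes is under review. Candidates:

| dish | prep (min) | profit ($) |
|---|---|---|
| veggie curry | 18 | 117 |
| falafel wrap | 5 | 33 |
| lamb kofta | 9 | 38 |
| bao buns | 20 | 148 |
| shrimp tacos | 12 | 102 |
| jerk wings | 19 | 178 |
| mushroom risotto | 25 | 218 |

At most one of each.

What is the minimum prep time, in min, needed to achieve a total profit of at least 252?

31

Need the lightest bundle worth ≥ 252.
shrimp tacos + jerk wings: 280 profit at 31 min.
Any bundle with less than 31 min falls short of 252.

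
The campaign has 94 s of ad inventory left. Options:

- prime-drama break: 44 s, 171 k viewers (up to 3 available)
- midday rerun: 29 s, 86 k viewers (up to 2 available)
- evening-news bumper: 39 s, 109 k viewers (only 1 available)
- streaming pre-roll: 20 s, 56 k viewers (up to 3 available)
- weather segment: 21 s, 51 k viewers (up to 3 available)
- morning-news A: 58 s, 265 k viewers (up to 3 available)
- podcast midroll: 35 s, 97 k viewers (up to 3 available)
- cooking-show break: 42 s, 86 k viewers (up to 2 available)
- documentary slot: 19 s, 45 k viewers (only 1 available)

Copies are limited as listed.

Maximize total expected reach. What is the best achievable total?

362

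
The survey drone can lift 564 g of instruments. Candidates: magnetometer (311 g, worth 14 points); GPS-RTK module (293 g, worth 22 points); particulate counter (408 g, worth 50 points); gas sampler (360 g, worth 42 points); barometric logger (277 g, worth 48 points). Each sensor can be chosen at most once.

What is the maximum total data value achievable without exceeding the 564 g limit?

50

Greedy by ratio would take barometric logger: 277 g used, total 48.
The 277 g tied up in barometric logger is better spent on particulate counter — total rises to 50 (408 g).
Runner-up barometric logger tops out at 48.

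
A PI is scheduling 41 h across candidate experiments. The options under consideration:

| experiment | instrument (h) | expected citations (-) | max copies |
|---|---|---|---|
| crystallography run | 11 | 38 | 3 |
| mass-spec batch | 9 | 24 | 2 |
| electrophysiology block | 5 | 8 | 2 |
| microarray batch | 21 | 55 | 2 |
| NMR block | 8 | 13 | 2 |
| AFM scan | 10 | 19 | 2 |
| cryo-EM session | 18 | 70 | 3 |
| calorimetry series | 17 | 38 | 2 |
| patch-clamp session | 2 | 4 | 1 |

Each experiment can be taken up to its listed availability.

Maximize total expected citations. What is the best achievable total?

The ratio heuristic lands on 2×cryo-EM session + patch-clamp session (144) but leaves 3 h idle.
Replace patch-clamp session with electrophysiology block: the trade gains 4 net, giving 148 at 41 h.
Nothing else within 41 h beats 148.

148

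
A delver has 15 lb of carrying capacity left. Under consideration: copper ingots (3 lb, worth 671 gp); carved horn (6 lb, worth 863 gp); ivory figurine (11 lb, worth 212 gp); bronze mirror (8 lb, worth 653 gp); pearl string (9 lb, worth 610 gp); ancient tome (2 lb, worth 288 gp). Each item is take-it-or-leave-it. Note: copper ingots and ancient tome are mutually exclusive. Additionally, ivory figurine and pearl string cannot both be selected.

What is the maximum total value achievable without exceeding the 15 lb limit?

Ranking by ratio (value/lb): copper ingots 223.67, ancient tome 144.00, carved horn 143.83.
Taking copper ingots + carved horn: 9 lb used, 1534 in value.
No other feasible combination exceeds 1534.

1534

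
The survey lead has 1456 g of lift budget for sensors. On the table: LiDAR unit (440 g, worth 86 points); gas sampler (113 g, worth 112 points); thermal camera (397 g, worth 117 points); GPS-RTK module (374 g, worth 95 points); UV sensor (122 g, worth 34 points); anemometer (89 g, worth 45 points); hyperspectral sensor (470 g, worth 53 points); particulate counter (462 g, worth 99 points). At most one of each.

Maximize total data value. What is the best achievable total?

By data value per g: gas sampler 0.99, anemometer 0.51, thermal camera 0.29 lead.
The ratio heuristic lands on gas sampler + thermal camera + GPS-RTK module + UV sensor + anemometer (403) but leaves 361 g idle.
Replace UV sensor with particulate counter: the trade gains 65 net, giving 468 at 1435 g.
No other feasible combination exceeds 468.

468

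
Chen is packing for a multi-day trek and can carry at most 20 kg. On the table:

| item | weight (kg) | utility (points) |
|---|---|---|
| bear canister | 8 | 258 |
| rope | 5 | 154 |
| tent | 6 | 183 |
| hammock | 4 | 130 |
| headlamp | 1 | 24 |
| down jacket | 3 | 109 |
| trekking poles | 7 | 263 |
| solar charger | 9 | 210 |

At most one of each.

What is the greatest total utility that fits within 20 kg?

Taking the top-ratio items first gives rope + hammock + headlamp + down jacket + trekking poles for 680 (20 kg).
Dropping rope and headlamp frees 6 kg; slotting in tent (6 kg) lifts the total to 685 at 20 kg.
That's the maximum — no swap from here does better than 685.

685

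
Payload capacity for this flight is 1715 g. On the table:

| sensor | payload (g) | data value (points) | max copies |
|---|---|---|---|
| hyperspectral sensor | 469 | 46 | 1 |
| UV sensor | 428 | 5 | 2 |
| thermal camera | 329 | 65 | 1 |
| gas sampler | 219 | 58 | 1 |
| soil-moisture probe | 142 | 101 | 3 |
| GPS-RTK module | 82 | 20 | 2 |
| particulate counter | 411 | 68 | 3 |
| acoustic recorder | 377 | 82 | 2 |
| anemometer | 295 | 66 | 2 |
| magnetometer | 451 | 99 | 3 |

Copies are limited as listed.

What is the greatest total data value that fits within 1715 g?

599

Greedy by ratio would take gas sampler + 3×soil-moisture probe + 2×GPS-RTK module + 2×anemometer: 1399 g used, total 533.
The 590 g tied up in 2×anemometer is better spent on 2×magnetometer — total rises to 599 (1711 g).
That's the maximum — no swap from here does better than 599.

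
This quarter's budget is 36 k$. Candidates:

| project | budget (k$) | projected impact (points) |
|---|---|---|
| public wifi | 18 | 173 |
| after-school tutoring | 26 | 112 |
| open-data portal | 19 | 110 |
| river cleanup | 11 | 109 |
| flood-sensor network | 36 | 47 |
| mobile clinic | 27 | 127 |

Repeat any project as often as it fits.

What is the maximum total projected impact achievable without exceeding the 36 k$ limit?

The ratio heuristic lands on 3×river cleanup (327) but leaves 3 k$ idle.
The 33 k$ tied up in 3×river cleanup is better spent on 2×public wifi — total rises to 346 (36 k$).
Nothing else within 36 k$ beats 346.

346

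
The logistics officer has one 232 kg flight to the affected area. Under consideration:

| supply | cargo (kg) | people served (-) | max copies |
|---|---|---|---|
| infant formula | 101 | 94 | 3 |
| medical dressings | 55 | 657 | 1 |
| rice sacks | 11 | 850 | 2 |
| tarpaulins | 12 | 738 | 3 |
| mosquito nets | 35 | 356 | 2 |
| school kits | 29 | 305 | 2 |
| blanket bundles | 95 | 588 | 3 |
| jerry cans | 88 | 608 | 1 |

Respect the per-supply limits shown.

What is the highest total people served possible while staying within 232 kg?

5588

Filling by ratio: medical dressings + 2×rice sacks + 3×tarpaulins + mosquito nets + 2×school kits for 5537, with 26 kg left unused.
The 29 kg tied up in school kits is better spent on mosquito nets — total rises to 5588 (212 kg).
The spare 20 kg is too small for any remaining supply, and no exchange beats 5588.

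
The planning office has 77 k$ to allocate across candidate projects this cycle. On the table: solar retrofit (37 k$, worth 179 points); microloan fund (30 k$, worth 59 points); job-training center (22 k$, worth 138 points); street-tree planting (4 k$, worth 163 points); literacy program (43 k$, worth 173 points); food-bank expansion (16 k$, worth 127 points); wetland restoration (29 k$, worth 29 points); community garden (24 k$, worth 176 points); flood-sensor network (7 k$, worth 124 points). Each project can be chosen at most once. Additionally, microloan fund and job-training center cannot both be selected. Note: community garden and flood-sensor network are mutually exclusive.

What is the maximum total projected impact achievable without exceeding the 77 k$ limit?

604

Job-training center + street-tree planting + food-bank expansion + community garden uses 66 of the 77 k$ and totals 604.
Solar retrofit + job-training center + street-tree planting + flood-sensor network (70 k$) also reaches 604 — a tie, but nothing goes higher.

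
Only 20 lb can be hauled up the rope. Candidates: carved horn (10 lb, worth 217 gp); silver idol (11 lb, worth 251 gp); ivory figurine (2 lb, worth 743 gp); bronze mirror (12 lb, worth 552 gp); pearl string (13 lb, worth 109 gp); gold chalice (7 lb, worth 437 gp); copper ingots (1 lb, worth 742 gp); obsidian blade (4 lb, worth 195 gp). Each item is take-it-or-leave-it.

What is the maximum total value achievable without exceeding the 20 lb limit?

2232

By value per lb: copper ingots 742.00, ivory figurine 371.50, gold chalice 62.43 lead.
A density-first pass picks ivory figurine + gold chalice + copper ingots + obsidian blade — 2117 at 14 lb.
Replace gold chalice with bronze mirror: the trade gains 115 net, giving 2232 at 19 lb.
The closest alternative, carved horn + ivory figurine + gold chalice + copper ingots, reaches only 2139.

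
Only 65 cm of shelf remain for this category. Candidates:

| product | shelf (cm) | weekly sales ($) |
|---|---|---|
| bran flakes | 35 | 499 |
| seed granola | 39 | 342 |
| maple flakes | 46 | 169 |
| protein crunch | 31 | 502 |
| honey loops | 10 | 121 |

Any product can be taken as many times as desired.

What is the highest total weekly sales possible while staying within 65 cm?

1004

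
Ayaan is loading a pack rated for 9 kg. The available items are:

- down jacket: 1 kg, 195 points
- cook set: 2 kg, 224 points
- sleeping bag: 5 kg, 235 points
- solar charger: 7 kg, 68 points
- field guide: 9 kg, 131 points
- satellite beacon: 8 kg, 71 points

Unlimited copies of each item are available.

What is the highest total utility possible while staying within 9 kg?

Ranking by ratio (utility/kg): down jacket 195.00, cook set 112.00, sleeping bag 47.00, field guide 14.56.
Taking 9×down jacket: 9 kg used, 1755 in utility.
That's the maximum — no swap from here does better than 1755.

1755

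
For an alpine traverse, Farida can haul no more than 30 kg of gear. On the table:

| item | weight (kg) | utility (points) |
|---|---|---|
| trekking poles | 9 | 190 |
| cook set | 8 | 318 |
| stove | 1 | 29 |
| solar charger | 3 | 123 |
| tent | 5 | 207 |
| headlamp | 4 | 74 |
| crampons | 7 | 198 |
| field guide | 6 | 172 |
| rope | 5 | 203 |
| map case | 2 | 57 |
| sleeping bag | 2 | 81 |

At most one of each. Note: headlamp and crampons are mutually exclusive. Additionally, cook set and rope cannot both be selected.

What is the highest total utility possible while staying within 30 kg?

Ranking by ratio (utility/kg): tent 41.40, solar charger 41.00, rope 40.60, sleeping bag 40.50.
Taking cook set + stove + solar charger + tent + crampons + field guide: 30 kg used, 1047 in utility.
Every other selection either busts 30 kg or breaks a pairing rule or fails to beat 1047.

1047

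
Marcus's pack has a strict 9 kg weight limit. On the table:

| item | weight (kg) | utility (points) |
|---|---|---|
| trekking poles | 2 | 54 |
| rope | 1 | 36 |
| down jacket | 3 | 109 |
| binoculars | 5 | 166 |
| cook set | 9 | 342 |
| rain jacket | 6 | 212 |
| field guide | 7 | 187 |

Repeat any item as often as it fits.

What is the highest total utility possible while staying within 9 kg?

Cook set uses 9 of the 9 kg and totals 342.
Every other selection either busts 9 kg or fails to beat 342.

342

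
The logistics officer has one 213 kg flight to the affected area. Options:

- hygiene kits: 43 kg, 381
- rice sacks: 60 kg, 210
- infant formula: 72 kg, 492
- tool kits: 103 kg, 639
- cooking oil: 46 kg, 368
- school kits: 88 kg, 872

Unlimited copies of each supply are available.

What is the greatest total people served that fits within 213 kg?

Density check — school kits 9.91, hygiene kits 8.86, cooking oil 8.00 are the best per kg.
The ratio heuristic lands on 2×school kits (1744) but leaves 37 kg idle.
Dropping school kits frees 88 kg; slotting in hygiene kits + infant formula (115 kg) lifts the total to 1745 at 203 kg.
Every other selection either busts 213 kg or fails to beat 1745.

1745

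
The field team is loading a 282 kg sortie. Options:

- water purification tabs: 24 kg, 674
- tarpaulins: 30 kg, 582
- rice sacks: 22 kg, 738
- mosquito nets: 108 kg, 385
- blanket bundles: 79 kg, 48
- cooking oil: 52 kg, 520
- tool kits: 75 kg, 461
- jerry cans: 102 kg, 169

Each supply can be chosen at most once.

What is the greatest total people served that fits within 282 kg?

3023

The ratio ordering already packs tightly: water purification tabs + tarpaulins + rice sacks + blanket bundles + cooking oil + tool kits, 282 kg, 3023.
Next best is water purification tabs + tarpaulins + rice sacks + cooking oil + tool kits at 2975 (203 kg) — short by 48.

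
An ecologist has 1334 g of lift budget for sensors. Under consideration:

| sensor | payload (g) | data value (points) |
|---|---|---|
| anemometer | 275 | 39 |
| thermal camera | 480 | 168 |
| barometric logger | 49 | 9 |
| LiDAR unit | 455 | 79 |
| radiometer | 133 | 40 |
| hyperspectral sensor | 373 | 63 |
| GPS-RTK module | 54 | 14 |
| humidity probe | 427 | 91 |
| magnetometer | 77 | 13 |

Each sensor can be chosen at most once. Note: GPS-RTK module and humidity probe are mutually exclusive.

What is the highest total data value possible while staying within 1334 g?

338

Taking anemometer + thermal camera + radiometer + humidity probe: 1315 g used, 338 in data value.
Next best is thermal camera + barometric logger + hyperspectral sensor + humidity probe at 331 (1329 g) — short by 7.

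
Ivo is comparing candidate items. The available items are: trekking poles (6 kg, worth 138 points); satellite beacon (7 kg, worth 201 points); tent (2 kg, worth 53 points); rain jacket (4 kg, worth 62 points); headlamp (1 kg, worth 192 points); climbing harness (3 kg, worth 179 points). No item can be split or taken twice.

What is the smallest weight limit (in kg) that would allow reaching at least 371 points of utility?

4

Look for the lowest-weight combination reaching 371.
headlamp + climbing harness reaches 371 using 4 kg.
No combination under 4 kg hits 371.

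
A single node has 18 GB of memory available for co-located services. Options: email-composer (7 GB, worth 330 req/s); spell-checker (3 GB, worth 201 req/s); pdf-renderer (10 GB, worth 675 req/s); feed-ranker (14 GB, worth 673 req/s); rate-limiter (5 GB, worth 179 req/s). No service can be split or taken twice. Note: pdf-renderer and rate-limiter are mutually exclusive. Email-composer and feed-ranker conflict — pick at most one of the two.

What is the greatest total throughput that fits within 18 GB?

Email-composer + pdf-renderer uses 17 of the 18 GB and totals 1005.
Every other selection either busts 18 GB or breaks a pairing rule or fails to beat 1005.

1005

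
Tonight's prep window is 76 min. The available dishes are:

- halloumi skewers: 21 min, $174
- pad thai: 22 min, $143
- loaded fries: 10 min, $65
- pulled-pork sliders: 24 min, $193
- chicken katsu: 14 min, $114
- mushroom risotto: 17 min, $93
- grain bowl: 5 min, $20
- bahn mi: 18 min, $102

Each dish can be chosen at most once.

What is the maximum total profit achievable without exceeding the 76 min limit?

Greedy by ratio would take halloumi skewers + loaded fries + pulled-pork sliders + chicken katsu + grain bowl: 74 min used, total 566.
Dropping loaded fries and grain bowl frees 15 min; slotting in mushroom risotto (17 min) lifts the total to 574 at 76 min.
The closest alternative, halloumi skewers + loaded fries + pulled-pork sliders + chicken katsu + grain bowl, reaches only 566.

574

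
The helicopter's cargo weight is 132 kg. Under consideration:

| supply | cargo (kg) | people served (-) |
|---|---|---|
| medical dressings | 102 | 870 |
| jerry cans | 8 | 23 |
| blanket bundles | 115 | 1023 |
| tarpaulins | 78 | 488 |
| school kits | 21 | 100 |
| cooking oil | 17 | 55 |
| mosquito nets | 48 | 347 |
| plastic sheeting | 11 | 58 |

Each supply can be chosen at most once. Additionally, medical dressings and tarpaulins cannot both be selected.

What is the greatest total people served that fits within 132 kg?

1081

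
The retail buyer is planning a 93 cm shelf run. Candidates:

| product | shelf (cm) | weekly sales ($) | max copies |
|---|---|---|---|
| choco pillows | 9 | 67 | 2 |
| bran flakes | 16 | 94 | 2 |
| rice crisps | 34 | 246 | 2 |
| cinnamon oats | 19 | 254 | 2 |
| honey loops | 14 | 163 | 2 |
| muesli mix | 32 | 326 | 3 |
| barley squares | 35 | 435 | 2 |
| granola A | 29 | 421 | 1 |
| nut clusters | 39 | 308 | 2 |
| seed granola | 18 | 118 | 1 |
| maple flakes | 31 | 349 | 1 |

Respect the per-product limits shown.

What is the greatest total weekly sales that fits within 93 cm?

Greedy by ratio would take choco pillows + 2×cinnamon oats + honey loops + granola A: 90 cm used, total 1159.
The 28 cm tied up in choco pillows and cinnamon oats is better spent on maple flakes — total rises to 1187 (93 cm).
That's the maximum — no swap from here does better than 1187.

1187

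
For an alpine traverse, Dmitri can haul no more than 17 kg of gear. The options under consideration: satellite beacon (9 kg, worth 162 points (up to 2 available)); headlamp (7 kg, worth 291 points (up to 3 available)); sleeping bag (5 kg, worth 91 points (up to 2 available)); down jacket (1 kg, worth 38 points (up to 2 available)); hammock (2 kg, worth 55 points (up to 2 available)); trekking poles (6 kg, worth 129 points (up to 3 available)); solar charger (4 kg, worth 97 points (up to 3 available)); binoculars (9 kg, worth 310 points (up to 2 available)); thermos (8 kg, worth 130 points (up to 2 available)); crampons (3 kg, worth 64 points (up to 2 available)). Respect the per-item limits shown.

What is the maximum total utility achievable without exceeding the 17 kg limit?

675

Greedy by ratio would take 2×headlamp + 2×down jacket: 16 kg used, total 658.
Dropping down jacket frees 1 kg; slotting in hammock (2 kg) lifts the total to 675 at 17 kg.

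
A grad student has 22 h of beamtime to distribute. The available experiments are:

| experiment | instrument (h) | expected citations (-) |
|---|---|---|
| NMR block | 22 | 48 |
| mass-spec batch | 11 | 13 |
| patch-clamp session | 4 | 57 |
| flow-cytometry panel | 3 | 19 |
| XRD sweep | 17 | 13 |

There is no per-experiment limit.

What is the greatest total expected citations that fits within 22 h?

285

Ranking by ratio (expected citations/h): patch-clamp session 14.25, flow-cytometry panel 6.33, NMR block 2.18, mass-spec batch 1.18.
Best packing: 5×patch-clamp session — 20 h, 285 total.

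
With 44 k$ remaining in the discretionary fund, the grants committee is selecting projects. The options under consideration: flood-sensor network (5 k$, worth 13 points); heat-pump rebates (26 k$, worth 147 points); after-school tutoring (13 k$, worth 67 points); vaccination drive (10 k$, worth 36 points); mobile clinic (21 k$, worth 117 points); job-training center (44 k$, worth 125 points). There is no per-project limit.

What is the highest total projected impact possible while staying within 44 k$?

By projected impact per k$: heat-pump rebates 5.65, mobile clinic 5.57, after-school tutoring 5.15, vaccination drive 3.60 lead.
A density-first pass picks flood-sensor network + heat-pump rebates + after-school tutoring — 227 at 44 k$.
Replace flood-sensor network and heat-pump rebates and after-school tutoring with 2×mobile clinic: the trade gains 7 net, giving 234 at 42 k$.

234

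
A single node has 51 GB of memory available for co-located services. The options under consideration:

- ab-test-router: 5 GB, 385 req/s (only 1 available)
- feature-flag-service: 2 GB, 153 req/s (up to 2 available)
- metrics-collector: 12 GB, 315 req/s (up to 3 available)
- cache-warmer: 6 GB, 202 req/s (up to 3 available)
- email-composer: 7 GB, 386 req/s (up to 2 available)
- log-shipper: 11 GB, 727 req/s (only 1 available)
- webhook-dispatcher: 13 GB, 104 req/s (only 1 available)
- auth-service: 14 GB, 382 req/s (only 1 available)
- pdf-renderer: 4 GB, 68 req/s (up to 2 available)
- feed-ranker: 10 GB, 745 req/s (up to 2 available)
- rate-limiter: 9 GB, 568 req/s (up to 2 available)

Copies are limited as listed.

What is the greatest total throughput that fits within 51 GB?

3506

Filling by ratio: ab-test-router + 2×feature-flag-service + log-shipper + 2×feed-ranker + rate-limiter for 3476, with 2 GB left unused.
Replace ab-test-router and feature-flag-service with rate-limiter: the trade gains 30 net, giving 3506 at 51 GB.
That's the maximum — no swap from here does better than 3506.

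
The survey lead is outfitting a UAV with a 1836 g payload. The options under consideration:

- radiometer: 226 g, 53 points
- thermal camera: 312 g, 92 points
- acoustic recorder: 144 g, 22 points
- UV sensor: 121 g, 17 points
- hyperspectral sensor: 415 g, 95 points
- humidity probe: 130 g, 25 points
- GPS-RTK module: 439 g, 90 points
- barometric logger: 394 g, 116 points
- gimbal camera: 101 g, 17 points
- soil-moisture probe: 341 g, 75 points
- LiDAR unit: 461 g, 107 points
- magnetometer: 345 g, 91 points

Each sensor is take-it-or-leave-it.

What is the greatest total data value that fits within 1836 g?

Ranking by ratio (data value/g): thermal camera 0.29, barometric logger 0.29, magnetometer 0.26, radiometer 0.23.
Taking the top-ratio sensors first gives radiometer + thermal camera + barometric logger + LiDAR unit + magnetometer for 459 (1738 g).
Replace LiDAR unit with hyperspectral sensor + humidity probe: the trade gains 13 net, giving 472 at 1822 g.
Nothing else within 1836 g beats 472.

472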